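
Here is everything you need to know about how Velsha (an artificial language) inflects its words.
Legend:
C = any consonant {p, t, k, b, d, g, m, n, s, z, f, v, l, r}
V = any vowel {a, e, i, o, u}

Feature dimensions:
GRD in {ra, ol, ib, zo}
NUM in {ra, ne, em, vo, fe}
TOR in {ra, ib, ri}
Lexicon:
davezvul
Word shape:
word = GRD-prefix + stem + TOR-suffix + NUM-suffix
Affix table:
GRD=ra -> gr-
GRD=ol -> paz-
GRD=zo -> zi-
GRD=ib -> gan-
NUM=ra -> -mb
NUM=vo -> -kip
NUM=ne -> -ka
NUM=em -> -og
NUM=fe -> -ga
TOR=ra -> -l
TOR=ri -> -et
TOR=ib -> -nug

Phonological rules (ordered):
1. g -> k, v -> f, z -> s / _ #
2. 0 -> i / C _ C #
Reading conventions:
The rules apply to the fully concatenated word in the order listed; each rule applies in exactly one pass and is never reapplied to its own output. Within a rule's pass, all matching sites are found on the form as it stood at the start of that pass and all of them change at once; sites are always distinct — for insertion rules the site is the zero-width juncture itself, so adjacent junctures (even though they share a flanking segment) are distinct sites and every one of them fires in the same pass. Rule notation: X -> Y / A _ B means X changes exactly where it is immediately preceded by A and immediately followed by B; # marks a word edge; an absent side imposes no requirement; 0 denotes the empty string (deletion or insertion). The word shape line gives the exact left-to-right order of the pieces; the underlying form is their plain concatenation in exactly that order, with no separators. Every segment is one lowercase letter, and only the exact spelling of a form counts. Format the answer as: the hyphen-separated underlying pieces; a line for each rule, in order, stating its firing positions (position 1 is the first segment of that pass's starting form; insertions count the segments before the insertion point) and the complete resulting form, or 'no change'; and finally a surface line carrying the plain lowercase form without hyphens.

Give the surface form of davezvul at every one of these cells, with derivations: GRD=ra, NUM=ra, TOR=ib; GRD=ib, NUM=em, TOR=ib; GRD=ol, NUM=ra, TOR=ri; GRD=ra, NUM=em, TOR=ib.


cell GRD=ra, NUM=ra, TOR=ib:
underlying: gr-davezvul-nug-mb
1. g -> k, v -> f, z -> s / _ #: no change
2. 0 -> i / C _ C #: inserts after position(s) 14: grdavezvulnugmib
surface: grdavezvulnugmib

cell GRD=ib, NUM=em, TOR=ib:
underlying: gan-davezvul-nug-og
1. g -> k, v -> f, z -> s / _ #: fires at position(s) 16: gandavezvulnugok
2. 0 -> i / C _ C #: no change
surface: gandavezvulnugok

cell GRD=ol, NUM=ra, TOR=ri:
underlying: paz-davezvul-et-mb
1. g -> k, v -> f, z -> s / _ #: no change
2. 0 -> i / C _ C #: inserts after position(s) 14: pazdavezvuletmib
surface: pazdavezvuletmib

cell GRD=ra, NUM=em, TOR=ib:
underlying: gr-davezvul-nug-og
1. g -> k, v -> f, z -> s / _ #: fires at position(s) 15: grdavezvulnugok
2. 0 -> i / C _ C #: no change
surface: grdavezvulnugok


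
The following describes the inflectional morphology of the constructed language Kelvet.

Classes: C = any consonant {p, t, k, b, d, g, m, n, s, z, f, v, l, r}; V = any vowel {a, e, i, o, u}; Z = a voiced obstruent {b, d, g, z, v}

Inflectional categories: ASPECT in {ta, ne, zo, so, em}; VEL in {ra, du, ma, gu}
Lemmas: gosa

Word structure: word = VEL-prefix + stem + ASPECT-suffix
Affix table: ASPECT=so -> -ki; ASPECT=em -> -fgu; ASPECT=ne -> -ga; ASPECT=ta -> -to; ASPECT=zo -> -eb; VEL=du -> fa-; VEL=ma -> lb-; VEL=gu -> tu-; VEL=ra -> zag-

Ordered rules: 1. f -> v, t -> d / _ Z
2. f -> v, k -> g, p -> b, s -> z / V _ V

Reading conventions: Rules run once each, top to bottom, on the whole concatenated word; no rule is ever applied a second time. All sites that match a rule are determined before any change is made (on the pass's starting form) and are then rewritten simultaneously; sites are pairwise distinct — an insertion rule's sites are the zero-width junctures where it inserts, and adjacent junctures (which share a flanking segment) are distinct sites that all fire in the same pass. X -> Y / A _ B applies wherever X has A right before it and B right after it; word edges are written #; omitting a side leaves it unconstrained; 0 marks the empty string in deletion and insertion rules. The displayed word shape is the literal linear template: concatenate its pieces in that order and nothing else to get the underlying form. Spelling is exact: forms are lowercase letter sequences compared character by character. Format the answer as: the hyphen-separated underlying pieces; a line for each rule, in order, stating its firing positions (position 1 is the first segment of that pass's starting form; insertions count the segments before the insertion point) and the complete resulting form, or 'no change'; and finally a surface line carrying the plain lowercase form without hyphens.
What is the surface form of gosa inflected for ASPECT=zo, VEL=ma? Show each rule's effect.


underlying: lb-gosa-eb
1. f -> v, t -> d / _ Z: no change
2. f -> v, k -> g, p -> b, s -> z / V _ V: fires at position(s) 5: lbgozaeb
surface: lbgozaeb


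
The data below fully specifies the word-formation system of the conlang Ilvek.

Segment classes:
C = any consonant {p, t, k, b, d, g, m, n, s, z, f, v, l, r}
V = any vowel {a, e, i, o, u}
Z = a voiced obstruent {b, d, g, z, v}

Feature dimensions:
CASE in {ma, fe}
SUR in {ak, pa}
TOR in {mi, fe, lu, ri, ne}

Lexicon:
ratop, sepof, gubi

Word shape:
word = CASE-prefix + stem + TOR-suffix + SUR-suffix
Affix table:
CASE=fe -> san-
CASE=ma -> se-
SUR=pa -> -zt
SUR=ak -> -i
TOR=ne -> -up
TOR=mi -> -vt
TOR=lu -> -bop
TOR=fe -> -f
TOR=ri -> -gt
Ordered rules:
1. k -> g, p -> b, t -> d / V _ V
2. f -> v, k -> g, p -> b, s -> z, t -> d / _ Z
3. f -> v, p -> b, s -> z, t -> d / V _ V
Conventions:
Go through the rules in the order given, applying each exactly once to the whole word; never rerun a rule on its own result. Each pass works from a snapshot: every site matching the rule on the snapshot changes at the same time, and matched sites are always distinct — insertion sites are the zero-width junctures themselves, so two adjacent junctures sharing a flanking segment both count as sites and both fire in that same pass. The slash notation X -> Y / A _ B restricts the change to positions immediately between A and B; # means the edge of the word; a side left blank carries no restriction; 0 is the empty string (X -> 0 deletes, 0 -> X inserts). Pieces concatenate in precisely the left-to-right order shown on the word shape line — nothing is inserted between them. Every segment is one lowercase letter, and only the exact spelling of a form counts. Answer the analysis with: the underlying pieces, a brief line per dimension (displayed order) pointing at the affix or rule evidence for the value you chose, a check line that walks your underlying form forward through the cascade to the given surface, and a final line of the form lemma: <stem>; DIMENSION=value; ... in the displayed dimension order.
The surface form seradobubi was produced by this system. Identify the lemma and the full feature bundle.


underlying: se-ratop-up-i
CASE=ma - signalled by the affix se-
SUR=ak - signalled by the affix -i
TOR=ne - signalled by the affix -up
check: seratopupi -> seradobubi -> seradobubi -> seradobubi
lemma: ratop; CASE=ma; SUR=ak; TOR=ne


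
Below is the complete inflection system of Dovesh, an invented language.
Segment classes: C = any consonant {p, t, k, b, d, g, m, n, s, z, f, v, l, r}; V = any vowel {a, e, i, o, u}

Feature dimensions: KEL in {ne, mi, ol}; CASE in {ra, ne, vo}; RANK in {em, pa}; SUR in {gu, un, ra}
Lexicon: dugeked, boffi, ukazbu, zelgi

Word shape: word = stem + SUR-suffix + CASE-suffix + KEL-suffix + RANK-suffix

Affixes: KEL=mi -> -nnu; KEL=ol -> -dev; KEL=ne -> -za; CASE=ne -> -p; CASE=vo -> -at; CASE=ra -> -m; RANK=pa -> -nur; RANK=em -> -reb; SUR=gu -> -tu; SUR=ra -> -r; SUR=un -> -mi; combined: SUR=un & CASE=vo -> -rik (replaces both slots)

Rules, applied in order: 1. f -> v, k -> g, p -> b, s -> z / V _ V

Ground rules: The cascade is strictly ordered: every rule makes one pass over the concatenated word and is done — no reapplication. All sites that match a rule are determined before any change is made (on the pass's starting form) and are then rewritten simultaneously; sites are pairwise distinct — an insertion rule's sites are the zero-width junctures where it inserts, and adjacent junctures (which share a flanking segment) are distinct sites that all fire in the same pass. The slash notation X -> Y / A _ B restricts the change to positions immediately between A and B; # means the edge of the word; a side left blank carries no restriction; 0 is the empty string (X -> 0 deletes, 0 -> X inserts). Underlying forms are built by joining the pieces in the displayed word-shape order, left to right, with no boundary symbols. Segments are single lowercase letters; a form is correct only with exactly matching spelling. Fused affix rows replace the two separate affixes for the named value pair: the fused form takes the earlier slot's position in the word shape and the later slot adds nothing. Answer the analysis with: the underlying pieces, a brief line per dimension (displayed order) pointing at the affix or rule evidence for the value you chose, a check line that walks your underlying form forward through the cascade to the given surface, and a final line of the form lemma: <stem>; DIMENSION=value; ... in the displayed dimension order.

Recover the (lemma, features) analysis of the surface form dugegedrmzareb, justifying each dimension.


underlying: dugeked-r-m-za-reb
KEL=ne - signalled by the affix -za
CASE=ra - signalled by the affix -m
RANK=em - signalled by the affix -reb
SUR=ra - signalled by the affix -r
check: dugekedrmzareb -> dugegedrmzareb
lemma: dugeked; KEL=ne; CASE=ra; RANK=em; SUR=ra


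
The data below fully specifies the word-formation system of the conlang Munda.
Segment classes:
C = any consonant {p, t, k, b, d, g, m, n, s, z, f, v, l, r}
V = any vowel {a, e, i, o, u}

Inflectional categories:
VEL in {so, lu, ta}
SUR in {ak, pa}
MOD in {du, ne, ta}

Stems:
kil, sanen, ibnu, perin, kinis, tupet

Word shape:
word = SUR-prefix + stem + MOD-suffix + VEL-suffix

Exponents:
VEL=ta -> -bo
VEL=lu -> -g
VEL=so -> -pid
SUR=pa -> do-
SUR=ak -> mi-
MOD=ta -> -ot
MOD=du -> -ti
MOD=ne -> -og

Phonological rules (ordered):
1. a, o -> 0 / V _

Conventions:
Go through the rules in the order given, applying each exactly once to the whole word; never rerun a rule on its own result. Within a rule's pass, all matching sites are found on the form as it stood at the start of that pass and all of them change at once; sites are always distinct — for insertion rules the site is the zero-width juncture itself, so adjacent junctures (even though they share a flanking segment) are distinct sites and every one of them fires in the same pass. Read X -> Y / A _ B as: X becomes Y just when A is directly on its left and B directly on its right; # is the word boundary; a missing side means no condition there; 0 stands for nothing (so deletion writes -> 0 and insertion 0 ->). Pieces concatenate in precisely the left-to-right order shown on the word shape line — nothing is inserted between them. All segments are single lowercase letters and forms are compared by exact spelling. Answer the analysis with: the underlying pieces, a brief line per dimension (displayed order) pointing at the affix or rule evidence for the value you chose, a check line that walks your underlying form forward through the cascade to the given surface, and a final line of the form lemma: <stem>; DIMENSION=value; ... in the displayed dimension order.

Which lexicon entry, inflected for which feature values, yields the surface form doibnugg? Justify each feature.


underlying: do-ibnu-og-g
VEL=lu - signalled by the affix -g
SUR=pa - signalled by the affix do-
MOD=ne - signalled by the affix -og
check: doibnuogg -> doibnugg
lemma: ibnu; VEL=lu; SUR=pa; MOD=ne


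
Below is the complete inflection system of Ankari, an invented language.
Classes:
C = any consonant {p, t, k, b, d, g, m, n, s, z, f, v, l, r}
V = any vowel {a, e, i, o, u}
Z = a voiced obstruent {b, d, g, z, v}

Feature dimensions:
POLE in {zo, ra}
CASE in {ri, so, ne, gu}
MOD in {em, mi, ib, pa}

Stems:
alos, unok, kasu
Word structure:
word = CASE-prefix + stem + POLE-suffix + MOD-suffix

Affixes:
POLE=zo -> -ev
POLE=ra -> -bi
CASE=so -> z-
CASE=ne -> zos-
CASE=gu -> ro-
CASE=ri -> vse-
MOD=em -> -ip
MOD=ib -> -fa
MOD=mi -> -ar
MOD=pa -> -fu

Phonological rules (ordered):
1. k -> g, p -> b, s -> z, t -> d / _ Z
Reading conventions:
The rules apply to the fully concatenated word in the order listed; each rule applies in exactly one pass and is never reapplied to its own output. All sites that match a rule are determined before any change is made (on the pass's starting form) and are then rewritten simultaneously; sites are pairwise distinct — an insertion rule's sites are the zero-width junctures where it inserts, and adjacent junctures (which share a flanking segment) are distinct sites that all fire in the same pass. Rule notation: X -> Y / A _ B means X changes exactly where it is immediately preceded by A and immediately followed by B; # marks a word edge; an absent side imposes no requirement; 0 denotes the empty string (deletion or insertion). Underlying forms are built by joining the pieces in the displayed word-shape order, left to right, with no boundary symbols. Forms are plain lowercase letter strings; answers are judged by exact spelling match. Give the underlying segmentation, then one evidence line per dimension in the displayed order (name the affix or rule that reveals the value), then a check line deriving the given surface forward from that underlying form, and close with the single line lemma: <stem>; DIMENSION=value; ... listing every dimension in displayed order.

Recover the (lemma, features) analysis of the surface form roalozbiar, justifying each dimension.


underlying: ro-alos-bi-ar
POLE=ra - signalled by the affix -bi
CASE=gu - signalled by the affix ro-
MOD=mi - signalled by the affix -ar
check: roalosbiar -> roalozbiar
lemma: alos; POLE=ra; CASE=gu; MOD=mi


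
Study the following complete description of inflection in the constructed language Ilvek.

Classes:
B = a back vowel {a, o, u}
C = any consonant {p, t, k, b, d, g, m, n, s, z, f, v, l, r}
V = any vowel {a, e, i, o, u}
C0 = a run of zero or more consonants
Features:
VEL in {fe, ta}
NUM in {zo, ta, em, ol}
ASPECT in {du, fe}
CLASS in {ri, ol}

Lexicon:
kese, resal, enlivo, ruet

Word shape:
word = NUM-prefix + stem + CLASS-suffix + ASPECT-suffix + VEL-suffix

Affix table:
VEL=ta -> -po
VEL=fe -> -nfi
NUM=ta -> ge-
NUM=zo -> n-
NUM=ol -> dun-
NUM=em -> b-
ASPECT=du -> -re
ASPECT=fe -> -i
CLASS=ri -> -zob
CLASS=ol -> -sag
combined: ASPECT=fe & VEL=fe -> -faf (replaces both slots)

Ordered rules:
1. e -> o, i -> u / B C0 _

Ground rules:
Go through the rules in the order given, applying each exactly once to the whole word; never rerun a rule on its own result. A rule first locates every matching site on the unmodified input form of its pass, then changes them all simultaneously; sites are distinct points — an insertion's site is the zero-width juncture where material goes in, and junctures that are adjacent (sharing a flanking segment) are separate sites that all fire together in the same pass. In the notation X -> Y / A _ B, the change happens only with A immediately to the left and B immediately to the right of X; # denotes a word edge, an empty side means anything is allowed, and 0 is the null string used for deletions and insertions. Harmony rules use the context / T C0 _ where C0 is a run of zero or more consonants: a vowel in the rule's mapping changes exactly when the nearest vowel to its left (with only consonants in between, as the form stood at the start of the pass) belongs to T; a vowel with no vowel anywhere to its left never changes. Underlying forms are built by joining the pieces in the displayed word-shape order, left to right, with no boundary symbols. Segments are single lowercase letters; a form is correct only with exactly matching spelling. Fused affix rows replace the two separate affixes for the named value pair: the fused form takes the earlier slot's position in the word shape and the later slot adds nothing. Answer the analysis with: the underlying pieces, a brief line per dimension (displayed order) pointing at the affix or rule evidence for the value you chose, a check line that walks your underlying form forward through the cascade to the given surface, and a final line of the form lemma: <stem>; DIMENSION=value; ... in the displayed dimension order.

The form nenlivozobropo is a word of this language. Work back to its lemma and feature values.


underlying: n-enlivo-zob-re-po
VEL=ta - signalled by the affix -po
NUM=zo - signalled by the affix n-
ASPECT=du - signalled by the affix -re
CLASS=ri - signalled by the affix -zob
check: nenlivozobrepo -> nenlivozobropo
lemma: enlivo; VEL=ta; NUM=zo; ASPECT=du; CLASS=ri


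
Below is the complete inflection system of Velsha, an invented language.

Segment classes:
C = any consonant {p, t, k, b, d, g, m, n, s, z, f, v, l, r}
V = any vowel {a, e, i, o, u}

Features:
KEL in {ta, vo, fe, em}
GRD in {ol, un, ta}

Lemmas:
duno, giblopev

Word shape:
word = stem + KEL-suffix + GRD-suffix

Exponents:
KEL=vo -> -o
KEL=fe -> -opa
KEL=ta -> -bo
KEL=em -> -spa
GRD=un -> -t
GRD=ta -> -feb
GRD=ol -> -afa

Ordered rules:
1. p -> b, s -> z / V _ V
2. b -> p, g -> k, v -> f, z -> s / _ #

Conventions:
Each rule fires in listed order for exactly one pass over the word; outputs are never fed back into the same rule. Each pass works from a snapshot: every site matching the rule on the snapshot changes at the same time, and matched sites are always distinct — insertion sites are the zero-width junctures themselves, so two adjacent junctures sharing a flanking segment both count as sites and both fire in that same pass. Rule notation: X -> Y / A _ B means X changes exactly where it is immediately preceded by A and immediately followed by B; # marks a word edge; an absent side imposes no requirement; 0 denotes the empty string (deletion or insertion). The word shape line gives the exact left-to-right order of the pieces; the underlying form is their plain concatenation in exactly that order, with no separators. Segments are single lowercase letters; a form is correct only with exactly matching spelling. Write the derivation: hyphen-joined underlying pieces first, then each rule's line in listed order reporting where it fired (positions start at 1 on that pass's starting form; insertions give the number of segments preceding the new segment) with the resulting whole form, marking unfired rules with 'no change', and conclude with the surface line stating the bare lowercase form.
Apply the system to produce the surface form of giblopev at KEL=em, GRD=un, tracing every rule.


underlying: giblopev-spa-t
1. p -> b, s -> z / V _ V: fires at position(s) 6: giblobevspat
2. b -> p, g -> k, v -> f, z -> s / _ #: no change
surface: giblobevspat


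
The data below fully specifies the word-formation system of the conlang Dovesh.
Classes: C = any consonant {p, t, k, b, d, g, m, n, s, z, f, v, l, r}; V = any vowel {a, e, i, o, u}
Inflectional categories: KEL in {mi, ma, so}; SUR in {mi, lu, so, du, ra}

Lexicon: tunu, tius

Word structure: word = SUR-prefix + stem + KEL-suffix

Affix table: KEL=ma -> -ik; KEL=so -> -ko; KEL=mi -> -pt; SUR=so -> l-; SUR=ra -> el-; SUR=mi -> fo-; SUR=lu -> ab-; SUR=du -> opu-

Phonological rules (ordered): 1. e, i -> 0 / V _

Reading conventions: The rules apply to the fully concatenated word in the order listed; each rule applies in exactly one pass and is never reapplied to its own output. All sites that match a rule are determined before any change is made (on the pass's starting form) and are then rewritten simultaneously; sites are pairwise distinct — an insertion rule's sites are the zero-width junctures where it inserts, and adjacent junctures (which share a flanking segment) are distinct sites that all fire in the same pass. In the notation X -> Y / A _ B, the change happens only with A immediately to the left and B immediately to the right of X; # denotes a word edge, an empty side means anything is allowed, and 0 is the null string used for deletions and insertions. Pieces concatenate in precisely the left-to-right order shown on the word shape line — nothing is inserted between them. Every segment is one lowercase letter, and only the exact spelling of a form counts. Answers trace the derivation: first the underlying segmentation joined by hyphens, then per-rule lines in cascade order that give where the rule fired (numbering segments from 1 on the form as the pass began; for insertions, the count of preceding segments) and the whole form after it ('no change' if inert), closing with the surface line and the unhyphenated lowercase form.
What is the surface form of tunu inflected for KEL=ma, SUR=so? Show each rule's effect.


underlying: l-tunu-ik
1. e, i -> 0 / V _: fires at position(s) 6: ltunuk
surface: ltunuk


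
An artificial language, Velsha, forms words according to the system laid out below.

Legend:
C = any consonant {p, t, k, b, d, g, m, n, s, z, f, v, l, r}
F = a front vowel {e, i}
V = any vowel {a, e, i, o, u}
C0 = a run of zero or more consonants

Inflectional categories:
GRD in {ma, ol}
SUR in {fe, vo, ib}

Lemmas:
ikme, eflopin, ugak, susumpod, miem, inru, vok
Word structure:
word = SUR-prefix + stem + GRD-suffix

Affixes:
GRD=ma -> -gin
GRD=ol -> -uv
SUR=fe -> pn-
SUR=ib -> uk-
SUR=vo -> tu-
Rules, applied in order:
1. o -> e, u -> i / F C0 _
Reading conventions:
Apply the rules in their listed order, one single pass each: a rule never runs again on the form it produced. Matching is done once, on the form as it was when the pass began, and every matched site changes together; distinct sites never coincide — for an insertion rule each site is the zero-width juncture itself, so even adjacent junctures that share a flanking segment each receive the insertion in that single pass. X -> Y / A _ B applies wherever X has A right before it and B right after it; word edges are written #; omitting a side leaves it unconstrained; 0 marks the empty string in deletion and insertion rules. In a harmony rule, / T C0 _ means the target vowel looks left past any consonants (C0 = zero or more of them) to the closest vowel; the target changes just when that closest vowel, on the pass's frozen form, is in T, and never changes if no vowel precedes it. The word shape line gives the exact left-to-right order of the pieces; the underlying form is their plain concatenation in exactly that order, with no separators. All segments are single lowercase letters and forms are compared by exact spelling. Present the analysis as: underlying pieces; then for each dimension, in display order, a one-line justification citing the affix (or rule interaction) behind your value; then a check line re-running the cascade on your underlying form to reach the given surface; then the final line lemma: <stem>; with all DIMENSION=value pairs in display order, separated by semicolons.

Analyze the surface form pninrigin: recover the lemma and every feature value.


underlying: pn-inru-gin
GRD=ma - signalled by the affix -gin
SUR=fe - signalled by the affix pn-
check: pninrugin -> pninrigin
lemma: inru; GRD=ma; SUR=fe


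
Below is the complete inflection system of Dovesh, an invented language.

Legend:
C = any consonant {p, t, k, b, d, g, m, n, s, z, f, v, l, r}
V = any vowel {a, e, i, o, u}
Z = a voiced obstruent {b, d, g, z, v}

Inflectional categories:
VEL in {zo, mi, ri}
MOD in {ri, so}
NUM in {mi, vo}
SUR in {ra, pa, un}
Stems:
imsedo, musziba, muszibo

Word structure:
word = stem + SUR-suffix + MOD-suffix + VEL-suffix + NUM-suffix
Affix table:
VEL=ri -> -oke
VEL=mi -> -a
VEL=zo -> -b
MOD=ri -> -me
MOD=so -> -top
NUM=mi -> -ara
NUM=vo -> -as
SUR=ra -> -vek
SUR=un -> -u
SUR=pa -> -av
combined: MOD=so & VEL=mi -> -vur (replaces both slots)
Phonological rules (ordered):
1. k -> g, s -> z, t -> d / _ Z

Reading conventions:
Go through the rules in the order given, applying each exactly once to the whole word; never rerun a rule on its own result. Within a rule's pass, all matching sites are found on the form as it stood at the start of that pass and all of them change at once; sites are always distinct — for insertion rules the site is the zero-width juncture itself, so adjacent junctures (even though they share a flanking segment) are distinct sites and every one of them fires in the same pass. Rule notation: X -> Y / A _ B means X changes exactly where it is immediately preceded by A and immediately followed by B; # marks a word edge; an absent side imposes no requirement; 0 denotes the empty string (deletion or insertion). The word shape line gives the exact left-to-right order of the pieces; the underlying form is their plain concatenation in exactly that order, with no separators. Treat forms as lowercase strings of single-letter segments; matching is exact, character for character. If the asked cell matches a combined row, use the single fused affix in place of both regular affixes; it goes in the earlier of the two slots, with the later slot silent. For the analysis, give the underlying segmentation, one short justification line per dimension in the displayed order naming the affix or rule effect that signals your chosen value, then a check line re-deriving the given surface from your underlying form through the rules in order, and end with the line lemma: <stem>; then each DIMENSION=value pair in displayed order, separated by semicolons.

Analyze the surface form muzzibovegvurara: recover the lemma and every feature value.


underlying: muszibo-vek-vur-ara
VEL=mi - signalled by the combined affix row
MOD=so - signalled by the combined affix row
NUM=mi - signalled by the affix -ara
SUR=ra - signalled by the affix -vek
check: muszibovekvurara -> muzzibovegvurara
lemma: muszibo; VEL=mi; MOD=so; NUM=mi; SUR=ra


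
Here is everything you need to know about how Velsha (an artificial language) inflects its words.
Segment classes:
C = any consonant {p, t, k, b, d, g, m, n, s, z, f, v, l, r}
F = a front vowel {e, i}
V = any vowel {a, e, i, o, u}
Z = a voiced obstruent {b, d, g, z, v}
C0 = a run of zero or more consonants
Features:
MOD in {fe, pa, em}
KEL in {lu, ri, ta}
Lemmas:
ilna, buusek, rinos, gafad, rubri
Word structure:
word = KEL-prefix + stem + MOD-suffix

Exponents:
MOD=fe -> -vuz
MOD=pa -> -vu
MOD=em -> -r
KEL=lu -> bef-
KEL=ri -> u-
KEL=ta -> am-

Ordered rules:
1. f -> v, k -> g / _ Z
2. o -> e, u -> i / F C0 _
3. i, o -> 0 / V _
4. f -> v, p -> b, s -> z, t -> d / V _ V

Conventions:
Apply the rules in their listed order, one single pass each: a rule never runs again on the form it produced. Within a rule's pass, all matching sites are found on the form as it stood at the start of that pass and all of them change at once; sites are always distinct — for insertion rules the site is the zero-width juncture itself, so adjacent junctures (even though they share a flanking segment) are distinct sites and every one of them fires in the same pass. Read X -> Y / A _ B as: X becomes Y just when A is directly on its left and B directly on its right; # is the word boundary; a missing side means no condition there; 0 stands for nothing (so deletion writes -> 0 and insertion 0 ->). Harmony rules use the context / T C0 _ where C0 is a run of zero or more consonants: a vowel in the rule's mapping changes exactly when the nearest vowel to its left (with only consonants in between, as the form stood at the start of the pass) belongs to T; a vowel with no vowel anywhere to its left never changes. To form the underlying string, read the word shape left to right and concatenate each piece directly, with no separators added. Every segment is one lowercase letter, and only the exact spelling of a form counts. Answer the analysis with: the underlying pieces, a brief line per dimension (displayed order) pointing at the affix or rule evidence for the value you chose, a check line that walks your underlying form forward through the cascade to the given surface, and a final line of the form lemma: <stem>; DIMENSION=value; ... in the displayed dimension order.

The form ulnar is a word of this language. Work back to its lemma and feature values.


underlying: u-ilna-r
MOD=em - signalled by the affix -r
KEL=ri - signalled by the affix u-
check: uilnar -> uilnar -> uilnar -> ulnar -> ulnar
lemma: ilna; MOD=em; KEL=ri


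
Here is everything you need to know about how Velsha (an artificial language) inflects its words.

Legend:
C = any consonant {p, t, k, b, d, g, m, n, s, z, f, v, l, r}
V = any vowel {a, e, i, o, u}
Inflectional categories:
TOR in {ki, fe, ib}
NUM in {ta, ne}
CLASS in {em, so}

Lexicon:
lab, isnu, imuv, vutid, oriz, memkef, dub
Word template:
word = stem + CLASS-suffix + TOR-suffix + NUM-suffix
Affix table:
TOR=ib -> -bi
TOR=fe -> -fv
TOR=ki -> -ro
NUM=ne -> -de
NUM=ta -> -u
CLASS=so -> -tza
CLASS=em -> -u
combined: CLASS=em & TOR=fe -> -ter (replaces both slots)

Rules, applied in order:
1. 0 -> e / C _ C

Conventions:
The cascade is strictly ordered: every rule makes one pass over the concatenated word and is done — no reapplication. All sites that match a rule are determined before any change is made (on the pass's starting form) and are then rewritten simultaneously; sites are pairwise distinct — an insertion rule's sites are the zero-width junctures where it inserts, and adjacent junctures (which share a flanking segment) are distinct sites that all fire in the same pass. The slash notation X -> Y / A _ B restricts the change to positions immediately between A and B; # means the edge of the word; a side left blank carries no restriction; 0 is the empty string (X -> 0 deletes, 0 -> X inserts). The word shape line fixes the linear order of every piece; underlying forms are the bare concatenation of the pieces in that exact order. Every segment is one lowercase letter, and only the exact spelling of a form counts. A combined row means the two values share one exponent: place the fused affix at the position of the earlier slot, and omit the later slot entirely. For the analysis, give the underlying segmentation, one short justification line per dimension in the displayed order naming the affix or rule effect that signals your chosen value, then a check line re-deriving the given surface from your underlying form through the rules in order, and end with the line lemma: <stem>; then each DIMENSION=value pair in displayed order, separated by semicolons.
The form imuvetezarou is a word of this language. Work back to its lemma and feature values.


underlying: imuv-tza-ro-u
TOR=ki - signalled by the affix -ro
NUM=ta - signalled by the affix -u
CLASS=so - signalled by the affix -tza
check: imuvtzarou -> imuvetezarou
lemma: imuv; TOR=ki; NUM=ta; CLASS=so


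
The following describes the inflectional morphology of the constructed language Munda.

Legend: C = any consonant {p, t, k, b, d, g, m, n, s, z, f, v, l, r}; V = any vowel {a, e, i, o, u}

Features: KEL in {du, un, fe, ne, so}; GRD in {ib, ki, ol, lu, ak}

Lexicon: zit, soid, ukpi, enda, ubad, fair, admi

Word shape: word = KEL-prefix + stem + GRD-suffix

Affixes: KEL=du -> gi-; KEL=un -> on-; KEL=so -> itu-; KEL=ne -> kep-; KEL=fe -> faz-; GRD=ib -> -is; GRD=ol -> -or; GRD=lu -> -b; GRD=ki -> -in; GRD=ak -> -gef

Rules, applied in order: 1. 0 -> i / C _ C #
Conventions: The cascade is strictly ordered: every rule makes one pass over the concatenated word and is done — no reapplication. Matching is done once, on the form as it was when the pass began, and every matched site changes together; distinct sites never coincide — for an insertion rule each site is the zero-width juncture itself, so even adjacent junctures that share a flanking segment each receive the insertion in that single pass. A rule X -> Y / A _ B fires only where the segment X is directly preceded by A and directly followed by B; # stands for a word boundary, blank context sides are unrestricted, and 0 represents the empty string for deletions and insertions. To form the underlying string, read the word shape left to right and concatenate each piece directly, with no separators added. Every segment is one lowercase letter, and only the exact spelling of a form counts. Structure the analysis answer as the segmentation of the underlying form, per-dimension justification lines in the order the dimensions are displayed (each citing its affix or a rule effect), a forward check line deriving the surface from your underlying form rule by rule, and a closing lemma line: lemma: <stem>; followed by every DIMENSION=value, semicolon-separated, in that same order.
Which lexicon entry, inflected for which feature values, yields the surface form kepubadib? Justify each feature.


underlying: kep-ubad-b
KEL=ne - signalled by the affix kep-
GRD=lu - signalled by the affix -b
check: kepubadb -> kepubadib
lemma: ubad; KEL=ne; GRD=lu


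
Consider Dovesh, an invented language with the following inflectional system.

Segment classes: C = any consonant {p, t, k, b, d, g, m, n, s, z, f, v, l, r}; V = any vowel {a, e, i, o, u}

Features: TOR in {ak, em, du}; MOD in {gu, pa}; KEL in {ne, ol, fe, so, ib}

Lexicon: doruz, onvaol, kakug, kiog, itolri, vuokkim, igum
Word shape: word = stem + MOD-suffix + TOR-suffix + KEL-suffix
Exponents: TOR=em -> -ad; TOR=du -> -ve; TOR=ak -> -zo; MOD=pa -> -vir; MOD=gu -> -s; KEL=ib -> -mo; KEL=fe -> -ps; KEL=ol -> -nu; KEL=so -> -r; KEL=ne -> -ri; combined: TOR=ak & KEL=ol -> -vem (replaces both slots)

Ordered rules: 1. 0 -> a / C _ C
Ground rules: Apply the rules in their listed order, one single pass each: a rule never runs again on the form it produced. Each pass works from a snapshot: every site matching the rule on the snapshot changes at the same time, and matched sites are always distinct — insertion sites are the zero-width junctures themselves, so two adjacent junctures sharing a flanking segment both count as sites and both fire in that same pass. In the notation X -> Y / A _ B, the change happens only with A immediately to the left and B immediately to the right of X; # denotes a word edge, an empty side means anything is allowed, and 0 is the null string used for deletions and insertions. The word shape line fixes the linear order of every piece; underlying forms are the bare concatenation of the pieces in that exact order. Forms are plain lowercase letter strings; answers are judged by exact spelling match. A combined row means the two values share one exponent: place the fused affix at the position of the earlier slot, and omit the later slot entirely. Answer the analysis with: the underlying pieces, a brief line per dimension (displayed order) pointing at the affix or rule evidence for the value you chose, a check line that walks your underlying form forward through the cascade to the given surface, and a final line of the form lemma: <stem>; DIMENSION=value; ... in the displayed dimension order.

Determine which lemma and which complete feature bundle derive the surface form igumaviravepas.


underlying: igum-vir-ve-ps
TOR=du - signalled by the affix -ve
MOD=pa - signalled by the affix -vir
KEL=fe - signalled by the affix -ps
check: igumvirveps -> igumaviravepas
lemma: igum; TOR=du; MOD=pa; KEL=fe


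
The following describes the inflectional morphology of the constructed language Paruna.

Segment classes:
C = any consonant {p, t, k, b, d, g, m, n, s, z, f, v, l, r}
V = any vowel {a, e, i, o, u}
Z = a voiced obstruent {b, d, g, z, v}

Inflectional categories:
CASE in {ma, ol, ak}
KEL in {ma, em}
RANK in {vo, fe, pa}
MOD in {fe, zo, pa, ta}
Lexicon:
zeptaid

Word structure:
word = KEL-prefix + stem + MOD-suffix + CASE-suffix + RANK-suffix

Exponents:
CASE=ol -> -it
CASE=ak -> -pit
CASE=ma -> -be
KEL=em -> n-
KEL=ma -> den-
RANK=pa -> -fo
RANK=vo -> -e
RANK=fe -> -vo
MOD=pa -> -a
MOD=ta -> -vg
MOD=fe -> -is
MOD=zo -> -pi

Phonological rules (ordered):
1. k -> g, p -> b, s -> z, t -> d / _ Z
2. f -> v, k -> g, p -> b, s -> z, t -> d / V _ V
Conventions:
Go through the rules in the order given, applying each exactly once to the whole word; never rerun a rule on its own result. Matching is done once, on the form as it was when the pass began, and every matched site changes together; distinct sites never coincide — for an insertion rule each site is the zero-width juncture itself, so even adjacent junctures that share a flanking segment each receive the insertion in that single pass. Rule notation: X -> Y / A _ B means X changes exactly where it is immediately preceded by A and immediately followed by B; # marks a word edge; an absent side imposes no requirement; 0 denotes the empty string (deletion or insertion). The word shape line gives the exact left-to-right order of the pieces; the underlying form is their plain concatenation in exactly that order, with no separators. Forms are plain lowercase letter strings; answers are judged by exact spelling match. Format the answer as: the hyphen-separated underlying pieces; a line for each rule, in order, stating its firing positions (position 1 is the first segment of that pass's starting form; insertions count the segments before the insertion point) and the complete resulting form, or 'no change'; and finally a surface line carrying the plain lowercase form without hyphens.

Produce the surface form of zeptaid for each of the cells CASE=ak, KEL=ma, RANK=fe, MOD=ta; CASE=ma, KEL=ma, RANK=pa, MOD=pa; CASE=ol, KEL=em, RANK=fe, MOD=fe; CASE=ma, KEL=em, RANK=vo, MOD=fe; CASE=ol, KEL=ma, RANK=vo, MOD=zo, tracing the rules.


cell CASE=ak, KEL=ma, RANK=fe, MOD=ta:
underlying: den-zeptaid-vg-pit-vo
1. k -> g, p -> b, s -> z, t -> d / _ Z: fires at position(s) 15: denzeptaidvgpidvo
2. f -> v, k -> g, p -> b, s -> z, t -> d / V _ V: no change
surface: denzeptaidvgpidvo

cell CASE=ma, KEL=ma, RANK=pa, MOD=pa:
underlying: den-zeptaid-a-be-fo
1. k -> g, p -> b, s -> z, t -> d / _ Z: no change
2. f -> v, k -> g, p -> b, s -> z, t -> d / V _ V: fires at position(s) 14: denzeptaidabevo
surface: denzeptaidabevo

cell CASE=ol, KEL=em, RANK=fe, MOD=fe:
underlying: n-zeptaid-is-it-vo
1. k -> g, p -> b, s -> z, t -> d / _ Z: fires at position(s) 12: nzeptaidisidvo
2. f -> v, k -> g, p -> b, s -> z, t -> d / V _ V: fires at position(s) 10: nzeptaidizidvo
surface: nzeptaidizidvo

cell CASE=ma, KEL=em, RANK=vo, MOD=fe:
underlying: n-zeptaid-is-be-e
1. k -> g, p -> b, s -> z, t -> d / _ Z: fires at position(s) 10: nzeptaidizbee
2. f -> v, k -> g, p -> b, s -> z, t -> d / V _ V: no change
surface: nzeptaidizbee

cell CASE=ol, KEL=ma, RANK=vo, MOD=zo:
underlying: den-zeptaid-pi-it-e
1. k -> g, p -> b, s -> z, t -> d / _ Z: no change
2. f -> v, k -> g, p -> b, s -> z, t -> d / V _ V: fires at position(s) 14: denzeptaidpiide
surface: denzeptaidpiide


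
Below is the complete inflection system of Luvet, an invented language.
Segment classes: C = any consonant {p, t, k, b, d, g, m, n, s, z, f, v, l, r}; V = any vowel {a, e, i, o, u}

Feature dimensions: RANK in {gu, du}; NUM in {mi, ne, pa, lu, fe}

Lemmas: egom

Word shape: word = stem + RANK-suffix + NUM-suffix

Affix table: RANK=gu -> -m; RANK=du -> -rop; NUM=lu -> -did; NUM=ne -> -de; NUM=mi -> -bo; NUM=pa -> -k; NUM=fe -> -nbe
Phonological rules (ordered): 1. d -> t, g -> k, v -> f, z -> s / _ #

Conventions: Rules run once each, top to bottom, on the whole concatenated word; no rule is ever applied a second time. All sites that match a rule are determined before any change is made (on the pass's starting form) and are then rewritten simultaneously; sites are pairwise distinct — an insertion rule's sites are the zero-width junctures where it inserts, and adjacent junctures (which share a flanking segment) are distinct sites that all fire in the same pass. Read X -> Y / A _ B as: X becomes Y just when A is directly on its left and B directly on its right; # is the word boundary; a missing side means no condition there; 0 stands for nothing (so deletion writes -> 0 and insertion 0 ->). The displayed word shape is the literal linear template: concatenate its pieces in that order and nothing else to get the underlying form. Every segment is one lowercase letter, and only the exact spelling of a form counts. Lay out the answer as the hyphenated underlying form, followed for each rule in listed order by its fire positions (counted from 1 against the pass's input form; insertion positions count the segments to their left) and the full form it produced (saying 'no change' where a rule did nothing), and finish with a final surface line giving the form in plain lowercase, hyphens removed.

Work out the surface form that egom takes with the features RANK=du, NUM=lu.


underlying: egom-rop-did
1. d -> t, g -> k, v -> f, z -> s / _ #: fires at position(s) 10: egomropdit
surface: egomropdit
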